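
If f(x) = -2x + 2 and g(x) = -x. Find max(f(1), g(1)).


0


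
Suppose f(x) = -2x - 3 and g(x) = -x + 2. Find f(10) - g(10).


-15


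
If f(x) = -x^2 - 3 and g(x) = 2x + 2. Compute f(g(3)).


g(3) = 8
f(8) = (-1)*(8)^2 - 3 = -67

-67


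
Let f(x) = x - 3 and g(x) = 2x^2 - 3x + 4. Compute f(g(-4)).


45


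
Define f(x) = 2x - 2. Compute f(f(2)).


2


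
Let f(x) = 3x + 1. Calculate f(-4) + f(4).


f(-4) = -11
f(4) = 13
Sum = 2

2


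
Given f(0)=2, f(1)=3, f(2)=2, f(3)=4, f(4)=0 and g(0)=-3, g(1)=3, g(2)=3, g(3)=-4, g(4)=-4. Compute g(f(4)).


f(4) = 0
g(0) = -3

-3


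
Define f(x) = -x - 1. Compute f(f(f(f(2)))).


f(2) = -3
f(-3) = 2
f(2) = -3
f(-3) = 2

2


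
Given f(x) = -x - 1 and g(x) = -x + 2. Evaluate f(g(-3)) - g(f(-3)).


-6


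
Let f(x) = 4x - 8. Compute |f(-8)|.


40


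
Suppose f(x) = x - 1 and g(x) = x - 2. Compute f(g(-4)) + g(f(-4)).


f(g(-4)) = -7
g(f(-4)) = -7
Sum = -14

-14


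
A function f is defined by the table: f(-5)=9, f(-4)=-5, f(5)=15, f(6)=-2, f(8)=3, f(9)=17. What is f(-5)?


9


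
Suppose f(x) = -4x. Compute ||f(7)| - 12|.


f(7) = -28
|-28| = 28
|28 - 12| = 16

16


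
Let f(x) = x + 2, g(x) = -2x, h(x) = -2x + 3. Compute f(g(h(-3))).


h(-3) = 9
g(9) = -18
f(-18) = -16

-16


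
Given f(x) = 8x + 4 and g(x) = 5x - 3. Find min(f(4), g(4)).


17


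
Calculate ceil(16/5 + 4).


16/5 = 3.2
3.2 + 4 = 7.2
ceil(7.2) = 8

8


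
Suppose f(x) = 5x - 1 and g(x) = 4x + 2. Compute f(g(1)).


g(1) = 6
f(6) = 29

29


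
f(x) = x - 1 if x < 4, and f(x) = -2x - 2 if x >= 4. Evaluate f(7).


-16


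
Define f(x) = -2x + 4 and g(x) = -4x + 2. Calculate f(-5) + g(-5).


f(-5) = 14
g(-5) = 22
Sum = 36

36


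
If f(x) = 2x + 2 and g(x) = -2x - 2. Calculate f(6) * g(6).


f(6) = 14
g(6) = -14
Product = -196

-196


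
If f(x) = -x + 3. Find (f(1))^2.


f(1) = 2
(2)^2 = 4

4


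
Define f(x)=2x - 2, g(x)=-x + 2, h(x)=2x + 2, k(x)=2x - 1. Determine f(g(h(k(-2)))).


k(-2) = -5
h(-5) = -8
g(-8) = 10
f(10) = 18

18


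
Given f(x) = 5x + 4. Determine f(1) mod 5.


f(1) = 9
9 mod 5 = 4

4


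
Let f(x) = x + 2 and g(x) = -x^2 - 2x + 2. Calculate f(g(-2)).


4


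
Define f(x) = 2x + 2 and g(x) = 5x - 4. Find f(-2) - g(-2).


f(-2) = -2
g(-2) = -14
Difference = 12

12


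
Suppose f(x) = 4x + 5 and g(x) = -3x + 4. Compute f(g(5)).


g(5) = -11
f(-11) = -39

-39


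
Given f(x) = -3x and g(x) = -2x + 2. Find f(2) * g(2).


f(2) = -6
g(2) = -2
Product = 12

12


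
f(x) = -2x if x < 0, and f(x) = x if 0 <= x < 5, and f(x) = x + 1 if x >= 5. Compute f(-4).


-4 satisfies x < 0
f(-4) = 8

8


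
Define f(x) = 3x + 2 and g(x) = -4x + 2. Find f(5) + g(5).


f(5) = 17
g(5) = -18
Sum = -1

-1


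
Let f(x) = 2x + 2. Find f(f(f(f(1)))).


46


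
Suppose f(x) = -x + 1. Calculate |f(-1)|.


f(-1) = 2
|2| = 2

2


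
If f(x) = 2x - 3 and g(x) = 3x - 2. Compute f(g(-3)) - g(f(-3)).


f(g(-3)) = -25
g(f(-3)) = -29
Difference = 4

4


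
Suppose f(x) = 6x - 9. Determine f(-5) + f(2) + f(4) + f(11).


f(-5) = -39
f(2) = 3
f(4) = 15
f(11) = 57
Sum = 36

36


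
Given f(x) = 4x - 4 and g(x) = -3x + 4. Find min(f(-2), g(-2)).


f(-2) = -12
g(-2) = 10
min = -12

-12


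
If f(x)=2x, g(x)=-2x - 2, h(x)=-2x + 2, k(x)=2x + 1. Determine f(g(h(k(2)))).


28


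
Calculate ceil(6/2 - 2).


6/2 = 3
3 - 2 = 1
ceil(1) = 1

1


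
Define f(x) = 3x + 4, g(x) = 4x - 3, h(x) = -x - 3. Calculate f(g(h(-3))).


-5


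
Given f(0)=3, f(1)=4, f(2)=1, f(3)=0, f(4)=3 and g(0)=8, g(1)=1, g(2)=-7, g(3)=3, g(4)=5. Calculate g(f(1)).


f(1) = 4
g(4) = 5

5


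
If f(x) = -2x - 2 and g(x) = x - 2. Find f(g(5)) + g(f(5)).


f(g(5)) = -8
g(f(5)) = -14
Sum = -22

-22


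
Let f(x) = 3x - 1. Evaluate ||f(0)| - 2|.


f(0) = -1
|-1| = 1
|1 - 2| = 1

1


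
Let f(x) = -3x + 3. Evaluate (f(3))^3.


f(3) = -6
(-6)^3 = -216

-216


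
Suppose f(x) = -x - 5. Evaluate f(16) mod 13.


f(16) = -21
-21 mod 13 = 5

5


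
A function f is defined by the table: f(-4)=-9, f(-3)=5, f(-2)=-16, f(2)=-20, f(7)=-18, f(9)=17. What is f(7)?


Reading from the table at x = 7

-18


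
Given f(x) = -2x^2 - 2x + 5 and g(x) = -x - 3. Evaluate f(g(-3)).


g(-3) = 0
f(0) = (-2)*(0)^2 - 2*(0) + 5 = 5

5


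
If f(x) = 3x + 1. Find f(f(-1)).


-5


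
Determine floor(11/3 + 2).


11/3 = 3.6667
3.6667 + 2 = 5.6667
floor(5.6667) = 5

5


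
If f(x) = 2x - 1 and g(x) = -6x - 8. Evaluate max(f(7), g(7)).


f(7) = 13
g(7) = -50
max = 13

13


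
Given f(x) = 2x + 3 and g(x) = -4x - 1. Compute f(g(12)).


-95


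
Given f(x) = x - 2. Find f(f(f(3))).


f(3) = 1
f(1) = -1
f(-1) = -3

-3


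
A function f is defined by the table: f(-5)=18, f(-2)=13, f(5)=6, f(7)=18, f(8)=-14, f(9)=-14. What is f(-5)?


Reading from the table at x = -5

18


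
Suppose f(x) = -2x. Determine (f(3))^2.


f(3) = -6
(-6)^2 = 36

36


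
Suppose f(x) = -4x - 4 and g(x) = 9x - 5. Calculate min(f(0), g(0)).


f(0) = -4
g(0) = -5
min = -5

-5


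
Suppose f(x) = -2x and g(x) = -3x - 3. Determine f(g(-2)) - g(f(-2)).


f(g(-2)) = -6
g(f(-2)) = -15
Difference = 9

9


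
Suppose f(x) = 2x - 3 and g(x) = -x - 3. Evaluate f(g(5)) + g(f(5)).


-29


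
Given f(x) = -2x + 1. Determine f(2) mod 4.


f(2) = -3
-3 mod 4 = 1

1


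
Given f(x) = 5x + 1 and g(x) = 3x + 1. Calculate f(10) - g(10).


f(10) = 51
g(10) = 31
Difference = 20

20


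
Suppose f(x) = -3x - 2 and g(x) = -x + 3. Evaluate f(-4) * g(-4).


70


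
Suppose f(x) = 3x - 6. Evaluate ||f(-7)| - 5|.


f(-7) = -27
|-27| = 27
|27 - 5| = 22

22


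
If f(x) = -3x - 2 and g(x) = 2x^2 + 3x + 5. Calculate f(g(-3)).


g(-3) = 14
f(14) = -44

-44


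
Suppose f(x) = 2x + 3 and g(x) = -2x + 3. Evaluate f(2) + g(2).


f(2) = 7
g(2) = -1
Sum = 6

6


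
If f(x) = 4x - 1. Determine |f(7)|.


27


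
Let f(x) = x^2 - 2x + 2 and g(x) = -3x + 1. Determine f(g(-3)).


g(-3) = 10
f(10) = 1*(10)^2 - 2*(10) + 2 = 82

82


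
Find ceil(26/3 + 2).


26/3 = 8.6667
8.6667 + 2 = 10.6667
ceil(10.6667) = 11

11


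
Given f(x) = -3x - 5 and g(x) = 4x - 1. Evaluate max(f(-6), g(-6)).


f(-6) = 13
g(-6) = -25
max = 13

13


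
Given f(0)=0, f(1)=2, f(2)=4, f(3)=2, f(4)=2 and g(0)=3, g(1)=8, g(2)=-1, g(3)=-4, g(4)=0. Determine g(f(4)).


-1


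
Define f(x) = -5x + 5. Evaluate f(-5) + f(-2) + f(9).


f(-5) = 30
f(-2) = 15
f(9) = -40
Sum = 5

5


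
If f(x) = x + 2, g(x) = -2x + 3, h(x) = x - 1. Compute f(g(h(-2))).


h(-2) = -3
g(-3) = 9
f(9) = 11

11


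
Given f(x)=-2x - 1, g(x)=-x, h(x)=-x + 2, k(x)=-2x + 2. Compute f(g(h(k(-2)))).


k(-2) = 6
h(6) = -4
g(-4) = 4
f(4) = -9

-9


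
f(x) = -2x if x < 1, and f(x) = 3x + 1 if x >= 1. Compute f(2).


2 satisfies x >= 1
f(2) = 7

7


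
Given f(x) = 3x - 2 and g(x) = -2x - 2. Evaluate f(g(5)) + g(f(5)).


f(g(5)) = -38
g(f(5)) = -28
Sum = -66

-66


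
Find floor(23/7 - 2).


23/7 = 3.2857
3.2857 - 2 = 1.2857
floor(1.2857) = 1

1


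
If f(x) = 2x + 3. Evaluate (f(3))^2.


f(3) = 9
(9)^2 = 81

81


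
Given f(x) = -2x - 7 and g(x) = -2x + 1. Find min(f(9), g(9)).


-25


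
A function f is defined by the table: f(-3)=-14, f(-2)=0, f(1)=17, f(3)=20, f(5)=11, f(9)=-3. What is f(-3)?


Reading from the table at x = -3

-14


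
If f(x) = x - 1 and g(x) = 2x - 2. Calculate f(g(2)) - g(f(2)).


f(g(2)) = 1
g(f(2)) = 0
Difference = 1

1


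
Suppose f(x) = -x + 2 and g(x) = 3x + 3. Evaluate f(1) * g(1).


f(1) = 1
g(1) = 6
Product = 6

6


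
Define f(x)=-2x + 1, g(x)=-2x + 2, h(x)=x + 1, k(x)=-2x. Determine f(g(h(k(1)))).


k(1) = -2
h(-2) = -1
g(-1) = 4
f(4) = -7

-7


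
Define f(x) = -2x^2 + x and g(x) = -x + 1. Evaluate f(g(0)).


-1


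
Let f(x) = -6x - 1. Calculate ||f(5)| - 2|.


f(5) = -31
|-31| = 31
|31 - 2| = 29

29


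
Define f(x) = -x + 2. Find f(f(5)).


f(5) = -3
f(-3) = 5

5


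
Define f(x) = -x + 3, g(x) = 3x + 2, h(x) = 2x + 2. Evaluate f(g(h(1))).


h(1) = 4
g(4) = 14
f(14) = -11

-11


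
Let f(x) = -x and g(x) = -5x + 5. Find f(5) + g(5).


f(5) = -5
g(5) = -20
Sum = -25

-25


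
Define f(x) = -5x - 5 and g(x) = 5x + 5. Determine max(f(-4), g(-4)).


f(-4) = 15
g(-4) = -15
max = 15

15


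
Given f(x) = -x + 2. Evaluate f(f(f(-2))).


f(-2) = 4
f(4) = -2
f(-2) = 4

4


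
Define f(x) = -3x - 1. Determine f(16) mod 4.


3


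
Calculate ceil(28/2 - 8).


28/2 = 14
14 - 8 = 6
ceil(6) = 6

6


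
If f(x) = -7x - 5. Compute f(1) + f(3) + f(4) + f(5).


f(1) = -12
f(3) = -26
f(4) = -33
f(5) = -40
Sum = -111

-111


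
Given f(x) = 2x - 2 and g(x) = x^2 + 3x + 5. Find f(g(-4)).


g(-4) = 9
f(9) = 16

16


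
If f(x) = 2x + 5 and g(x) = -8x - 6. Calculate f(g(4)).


-71


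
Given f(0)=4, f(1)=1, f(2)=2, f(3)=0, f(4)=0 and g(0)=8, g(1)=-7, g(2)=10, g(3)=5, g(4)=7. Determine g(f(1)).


f(1) = 1
g(1) = -7

-7


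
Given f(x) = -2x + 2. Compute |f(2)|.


f(2) = -2
|-2| = 2

2


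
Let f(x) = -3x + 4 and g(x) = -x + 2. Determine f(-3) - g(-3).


f(-3) = 13
g(-3) = 5
Difference = 8

8


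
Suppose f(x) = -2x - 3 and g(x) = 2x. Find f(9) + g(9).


f(9) = -21
g(9) = 18
Sum = -3

-3


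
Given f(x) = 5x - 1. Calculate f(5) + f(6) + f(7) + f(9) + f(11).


185


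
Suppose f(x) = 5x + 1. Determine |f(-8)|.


39


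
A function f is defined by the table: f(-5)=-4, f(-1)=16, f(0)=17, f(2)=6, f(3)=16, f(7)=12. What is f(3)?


Reading from the table at x = 3

16


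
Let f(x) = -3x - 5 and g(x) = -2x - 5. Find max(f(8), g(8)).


f(8) = -29
g(8) = -21
max = -21

-21


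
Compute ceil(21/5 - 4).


21/5 = 4.2
4.2 - 4 = 0.2
ceil(0.2) = 1

1


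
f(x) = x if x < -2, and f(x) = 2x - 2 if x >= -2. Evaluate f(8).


14


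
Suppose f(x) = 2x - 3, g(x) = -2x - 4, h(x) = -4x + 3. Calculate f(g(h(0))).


h(0) = 3
g(3) = -10
f(-10) = -23

-23


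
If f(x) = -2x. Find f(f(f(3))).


f(3) = -6
f(-6) = 12
f(12) = -24

-24


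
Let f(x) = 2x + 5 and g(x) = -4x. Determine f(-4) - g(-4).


f(-4) = -3
g(-4) = 16
Difference = -19

-19


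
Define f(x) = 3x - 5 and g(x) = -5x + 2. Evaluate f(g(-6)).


g(-6) = 32
f(32) = 91

91


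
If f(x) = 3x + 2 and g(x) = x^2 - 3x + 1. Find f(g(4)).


g(4) = 5
f(5) = 17

17


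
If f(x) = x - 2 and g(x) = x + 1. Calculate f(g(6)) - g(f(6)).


f(g(6)) = 5
g(f(6)) = 5
Difference = 0

0


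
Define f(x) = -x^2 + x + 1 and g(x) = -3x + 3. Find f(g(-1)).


g(-1) = 6
f(6) = (-1)*(6)^2 + 1*(6) + 1 = -29

-29


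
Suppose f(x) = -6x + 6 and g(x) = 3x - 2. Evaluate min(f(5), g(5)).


-24


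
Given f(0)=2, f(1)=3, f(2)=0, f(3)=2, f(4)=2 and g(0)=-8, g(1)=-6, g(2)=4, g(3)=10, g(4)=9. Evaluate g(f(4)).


4


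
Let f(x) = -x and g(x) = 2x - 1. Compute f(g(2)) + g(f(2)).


f(g(2)) = -3
g(f(2)) = -5
Sum = -8

-8


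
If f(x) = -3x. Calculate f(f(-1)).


f(-1) = 3
f(3) = -9

-9


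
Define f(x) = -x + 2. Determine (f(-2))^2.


f(-2) = 4
(4)^2 = 16

16


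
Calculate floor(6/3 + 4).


6


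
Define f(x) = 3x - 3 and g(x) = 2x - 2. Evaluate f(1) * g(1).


f(1) = 0
g(1) = 0
Product = 0

0


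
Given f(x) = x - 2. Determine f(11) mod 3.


f(11) = 9
9 mod 3 = 0

0


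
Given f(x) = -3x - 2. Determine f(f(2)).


f(2) = -8
f(-8) = 22

22


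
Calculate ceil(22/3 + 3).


22/3 = 7.3333
7.3333 + 3 = 10.3333
ceil(10.3333) = 11

11


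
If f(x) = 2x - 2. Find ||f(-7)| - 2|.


14


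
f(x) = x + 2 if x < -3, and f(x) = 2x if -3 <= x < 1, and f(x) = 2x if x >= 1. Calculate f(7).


14


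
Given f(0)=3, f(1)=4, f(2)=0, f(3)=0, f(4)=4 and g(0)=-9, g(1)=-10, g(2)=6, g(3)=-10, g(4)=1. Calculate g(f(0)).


-10


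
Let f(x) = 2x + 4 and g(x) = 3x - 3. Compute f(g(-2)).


-14


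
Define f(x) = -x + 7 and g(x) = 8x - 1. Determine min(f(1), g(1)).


6


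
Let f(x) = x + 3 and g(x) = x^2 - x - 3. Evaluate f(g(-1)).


g(-1) = -1
f(-1) = 2

2


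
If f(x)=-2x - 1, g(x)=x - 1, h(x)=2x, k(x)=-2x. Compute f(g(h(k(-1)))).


-7


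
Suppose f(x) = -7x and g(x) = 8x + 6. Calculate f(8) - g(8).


f(8) = -56
g(8) = 70
Difference = -126

-126


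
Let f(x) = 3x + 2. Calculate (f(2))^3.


f(2) = 8
(8)^3 = 512

512


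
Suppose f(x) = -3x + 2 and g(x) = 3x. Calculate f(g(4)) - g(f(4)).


f(g(4)) = -34
g(f(4)) = -30
Difference = -4

-4


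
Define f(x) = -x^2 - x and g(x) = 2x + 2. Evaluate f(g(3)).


-72


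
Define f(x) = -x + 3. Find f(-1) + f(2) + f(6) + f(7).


f(-1) = 4
f(2) = 1
f(6) = -3
f(7) = -4
Sum = -2

-2


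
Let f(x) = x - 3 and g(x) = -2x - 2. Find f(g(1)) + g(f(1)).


f(g(1)) = -7
g(f(1)) = 2
Sum = -5

-5


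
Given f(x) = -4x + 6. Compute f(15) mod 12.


f(15) = -54
-54 mod 12 = 6

6


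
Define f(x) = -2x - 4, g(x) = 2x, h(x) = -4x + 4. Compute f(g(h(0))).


h(0) = 4
g(4) = 8
f(8) = -20

-20


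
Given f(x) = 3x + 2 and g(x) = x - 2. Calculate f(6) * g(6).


f(6) = 20
g(6) = 4
Product = 80

80


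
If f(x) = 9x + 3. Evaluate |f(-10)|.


f(-10) = -87
|-87| = 87

87


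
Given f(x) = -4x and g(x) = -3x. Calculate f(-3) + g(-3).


21


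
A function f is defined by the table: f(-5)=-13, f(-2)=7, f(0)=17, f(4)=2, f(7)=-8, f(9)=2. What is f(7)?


Reading from the table at x = 7

-8


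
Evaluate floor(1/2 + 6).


1/2 = 0.5
0.5 + 6 = 6.5
floor(6.5) = 6

6


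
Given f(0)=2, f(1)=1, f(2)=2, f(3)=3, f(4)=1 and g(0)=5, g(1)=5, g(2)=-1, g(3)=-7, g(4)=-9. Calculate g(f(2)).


f(2) = 2
g(2) = -1

-1


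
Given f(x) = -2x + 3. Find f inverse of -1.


2


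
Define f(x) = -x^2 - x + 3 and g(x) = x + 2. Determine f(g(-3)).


g(-3) = -1
f(-1) = (-1)*(-1)^2 - 1*(-1) + 3 = 3

3


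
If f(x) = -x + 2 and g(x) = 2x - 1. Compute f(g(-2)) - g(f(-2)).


0


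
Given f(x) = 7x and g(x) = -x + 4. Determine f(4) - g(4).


f(4) = 28
g(4) = 0
Difference = 28

28


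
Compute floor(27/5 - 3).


2


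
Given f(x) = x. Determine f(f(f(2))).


2


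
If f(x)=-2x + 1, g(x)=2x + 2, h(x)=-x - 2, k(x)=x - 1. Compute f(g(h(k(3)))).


k(3) = 2
h(2) = -4
g(-4) = -6
f(-6) = 13

13


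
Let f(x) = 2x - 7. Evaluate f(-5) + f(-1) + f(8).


f(-5) = -17
f(-1) = -9
f(8) = 9
Sum = -17

-17


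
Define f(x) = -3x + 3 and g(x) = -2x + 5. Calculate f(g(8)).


g(8) = -11
f(-11) = 36

36


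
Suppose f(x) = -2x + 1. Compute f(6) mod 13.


f(6) = -11
-11 mod 13 = 2

2


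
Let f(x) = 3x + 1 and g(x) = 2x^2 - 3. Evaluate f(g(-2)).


g(-2) = 5
f(5) = 16

16


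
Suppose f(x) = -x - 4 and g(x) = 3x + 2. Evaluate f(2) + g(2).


f(2) = -6
g(2) = 8
Sum = 2

2


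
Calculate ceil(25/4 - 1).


6


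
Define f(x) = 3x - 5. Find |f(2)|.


f(2) = 1
|1| = 1

1


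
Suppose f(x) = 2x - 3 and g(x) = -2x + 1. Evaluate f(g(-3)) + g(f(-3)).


f(g(-3)) = 11
g(f(-3)) = 19
Sum = 30

30


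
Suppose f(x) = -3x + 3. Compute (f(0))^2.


f(0) = 3
(3)^2 = 9

9


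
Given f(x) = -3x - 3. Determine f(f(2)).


f(2) = -9
f(-9) = 24

24


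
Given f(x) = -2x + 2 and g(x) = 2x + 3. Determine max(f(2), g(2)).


f(2) = -2
g(2) = 7
max = 7

7


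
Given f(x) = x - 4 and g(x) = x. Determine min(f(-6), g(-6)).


f(-6) = -10
g(-6) = -6
min = -10

-10


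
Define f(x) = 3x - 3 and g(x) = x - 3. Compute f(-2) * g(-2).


f(-2) = -9
g(-2) = -5
Product = 45

45


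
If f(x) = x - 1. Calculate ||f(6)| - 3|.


f(6) = 5
|5| = 5
|5 - 3| = 2

2


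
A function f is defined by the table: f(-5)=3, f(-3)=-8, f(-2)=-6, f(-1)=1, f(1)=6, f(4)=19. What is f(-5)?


Reading from the table at x = -5

3


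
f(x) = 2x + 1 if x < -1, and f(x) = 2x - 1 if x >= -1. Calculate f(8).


8 satisfies x >= -1
f(8) = 15

15


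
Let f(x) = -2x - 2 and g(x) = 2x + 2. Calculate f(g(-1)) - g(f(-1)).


f(g(-1)) = -2
g(f(-1)) = 2
Difference = -4

-4


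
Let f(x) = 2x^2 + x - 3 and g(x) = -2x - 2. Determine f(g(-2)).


g(-2) = 2
f(2) = 2*(2)^2 + 1*(2) - 3 = 7

7


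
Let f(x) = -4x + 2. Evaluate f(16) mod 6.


f(16) = -62
-62 mod 6 = 4

4


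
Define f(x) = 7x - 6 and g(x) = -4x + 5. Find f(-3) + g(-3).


f(-3) = -27
g(-3) = 17
Sum = -10

-10


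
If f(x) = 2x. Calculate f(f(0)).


f(0) = 0
f(0) = 0

0


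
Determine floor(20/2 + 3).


20/2 = 10
10 + 3 = 13
floor(13) = 13

13


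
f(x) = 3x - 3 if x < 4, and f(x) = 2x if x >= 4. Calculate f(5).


5 satisfies x >= 4
f(5) = 10

10


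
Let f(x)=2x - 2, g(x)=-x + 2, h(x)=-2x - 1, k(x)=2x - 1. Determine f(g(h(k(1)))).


k(1) = 1
h(1) = -3
g(-3) = 5
f(5) = 8

8


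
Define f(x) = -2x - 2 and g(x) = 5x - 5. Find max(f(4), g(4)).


f(4) = -10
g(4) = 15
max = 15

15


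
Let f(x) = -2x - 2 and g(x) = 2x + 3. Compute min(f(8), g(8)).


f(8) = -18
g(8) = 19
min = -18

-18


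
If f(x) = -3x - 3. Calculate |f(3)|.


f(3) = -12
|-12| = 12

12


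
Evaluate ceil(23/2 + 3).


23/2 = 11.5
11.5 + 3 = 14.5
ceil(14.5) = 15

15


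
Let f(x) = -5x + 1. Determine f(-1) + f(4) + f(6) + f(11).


f(-1) = 6
f(4) = -19
f(6) = -29
f(11) = -54
Sum = -96

-96


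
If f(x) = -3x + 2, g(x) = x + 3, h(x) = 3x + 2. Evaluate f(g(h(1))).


h(1) = 5
g(5) = 8
f(8) = -22

-22


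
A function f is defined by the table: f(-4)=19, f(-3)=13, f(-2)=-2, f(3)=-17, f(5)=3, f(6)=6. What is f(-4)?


Reading from the table at x = -4

19


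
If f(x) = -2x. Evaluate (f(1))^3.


f(1) = -2
(-2)^3 = -8

-8


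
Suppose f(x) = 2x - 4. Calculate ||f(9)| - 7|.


f(9) = 14
|14| = 14
|14 - 7| = 7

7


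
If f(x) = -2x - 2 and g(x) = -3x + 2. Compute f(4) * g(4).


f(4) = -10
g(4) = -10
Product = 100

100


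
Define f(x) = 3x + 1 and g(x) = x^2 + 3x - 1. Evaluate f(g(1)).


10


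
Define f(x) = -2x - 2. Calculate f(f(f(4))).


-38


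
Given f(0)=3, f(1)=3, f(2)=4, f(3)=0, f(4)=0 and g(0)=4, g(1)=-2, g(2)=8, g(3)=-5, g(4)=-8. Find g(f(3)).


f(3) = 0
g(0) = 4

4


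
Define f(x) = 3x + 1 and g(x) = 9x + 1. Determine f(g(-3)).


-77


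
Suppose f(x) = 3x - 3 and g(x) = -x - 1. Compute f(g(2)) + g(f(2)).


f(g(2)) = -12
g(f(2)) = -4
Sum = -16

-16


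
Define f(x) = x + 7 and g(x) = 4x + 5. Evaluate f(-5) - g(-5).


17


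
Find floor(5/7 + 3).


5/7 = 0.7143
0.7143 + 3 = 3.7143
floor(3.7143) = 3

3


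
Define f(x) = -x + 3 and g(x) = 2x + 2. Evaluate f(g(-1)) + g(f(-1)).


f(g(-1)) = 3
g(f(-1)) = 10
Sum = 13

13


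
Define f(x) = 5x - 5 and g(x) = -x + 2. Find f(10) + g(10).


37


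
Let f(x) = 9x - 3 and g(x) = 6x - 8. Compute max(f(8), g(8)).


f(8) = 69
g(8) = 40
max = 69

69


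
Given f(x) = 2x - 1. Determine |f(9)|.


f(9) = 17
|17| = 17

17


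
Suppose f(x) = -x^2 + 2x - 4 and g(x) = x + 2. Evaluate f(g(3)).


-19


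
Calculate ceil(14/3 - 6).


14/3 = 4.6667
4.6667 - 6 = -1.3333
ceil(-1.3333) = -1

-1


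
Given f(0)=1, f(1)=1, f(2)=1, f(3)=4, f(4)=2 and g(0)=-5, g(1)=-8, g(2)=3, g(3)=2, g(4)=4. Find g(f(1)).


f(1) = 1
g(1) = -8

-8


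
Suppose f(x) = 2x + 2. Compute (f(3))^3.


f(3) = 8
(8)^3 = 512

512


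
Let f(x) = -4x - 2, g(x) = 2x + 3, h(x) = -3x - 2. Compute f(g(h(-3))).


h(-3) = 7
g(7) = 17
f(17) = -70

-70


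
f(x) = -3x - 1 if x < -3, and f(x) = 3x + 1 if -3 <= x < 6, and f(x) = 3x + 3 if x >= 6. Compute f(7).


7 satisfies x >= 6
f(7) = 24

24


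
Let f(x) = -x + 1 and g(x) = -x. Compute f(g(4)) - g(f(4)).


f(g(4)) = 5
g(f(4)) = 3
Difference = 2

2


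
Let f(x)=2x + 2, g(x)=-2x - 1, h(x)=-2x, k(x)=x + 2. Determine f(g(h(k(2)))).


k(2) = 4
h(4) = -8
g(-8) = 15
f(15) = 32

32


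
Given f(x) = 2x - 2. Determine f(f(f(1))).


f(1) = 0
f(0) = -2
f(-2) = -6

-6


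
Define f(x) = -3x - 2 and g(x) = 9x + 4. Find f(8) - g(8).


-102


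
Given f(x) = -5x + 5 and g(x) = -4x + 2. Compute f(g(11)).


215


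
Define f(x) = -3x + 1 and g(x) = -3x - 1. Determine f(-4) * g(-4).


f(-4) = 13
g(-4) = 11
Product = 143

143


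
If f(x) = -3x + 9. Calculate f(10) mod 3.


f(10) = -21
-21 mod 3 = 0

0


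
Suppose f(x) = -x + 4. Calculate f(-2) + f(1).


f(-2) = 6
f(1) = 3
Sum = 9

9


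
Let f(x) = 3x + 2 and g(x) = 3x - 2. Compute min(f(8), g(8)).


22


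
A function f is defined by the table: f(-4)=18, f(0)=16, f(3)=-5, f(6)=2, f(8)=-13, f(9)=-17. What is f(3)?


Reading from the table at x = 3

-5


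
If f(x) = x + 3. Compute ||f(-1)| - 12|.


10


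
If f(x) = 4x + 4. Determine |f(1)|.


8


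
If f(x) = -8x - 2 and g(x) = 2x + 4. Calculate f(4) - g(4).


f(4) = -34
g(4) = 12
Difference = -46

-46


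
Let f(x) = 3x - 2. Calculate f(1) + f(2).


f(1) = 1
f(2) = 4
Sum = 5

5


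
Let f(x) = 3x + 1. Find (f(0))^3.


f(0) = 1
(1)^3 = 1

1


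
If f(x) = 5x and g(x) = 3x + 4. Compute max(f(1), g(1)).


f(1) = 5
g(1) = 7
max = 7

7


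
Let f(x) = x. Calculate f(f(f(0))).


f(0) = 0
f(0) = 0
f(0) = 0

0


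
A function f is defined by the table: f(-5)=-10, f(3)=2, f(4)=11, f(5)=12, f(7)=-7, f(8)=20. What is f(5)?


Reading from the table at x = 5

12


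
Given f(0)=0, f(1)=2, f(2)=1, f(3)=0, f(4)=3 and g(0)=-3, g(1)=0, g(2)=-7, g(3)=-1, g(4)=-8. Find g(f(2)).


0


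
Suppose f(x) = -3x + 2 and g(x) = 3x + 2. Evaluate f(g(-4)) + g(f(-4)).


76


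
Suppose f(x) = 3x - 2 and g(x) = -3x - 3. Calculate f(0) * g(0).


f(0) = -2
g(0) = -3
Product = 6

6


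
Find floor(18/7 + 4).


18/7 = 2.5714
2.5714 + 4 = 6.5714
floor(6.5714) = 6

6


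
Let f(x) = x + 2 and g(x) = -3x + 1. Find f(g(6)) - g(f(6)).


f(g(6)) = -15
g(f(6)) = -23
Difference = 8

8


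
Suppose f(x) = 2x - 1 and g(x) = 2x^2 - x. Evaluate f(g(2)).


11


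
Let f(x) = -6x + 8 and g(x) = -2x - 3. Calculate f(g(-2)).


g(-2) = 1
f(1) = 2

2


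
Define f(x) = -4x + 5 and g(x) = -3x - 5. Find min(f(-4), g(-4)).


f(-4) = 21
g(-4) = 7
min = 7

7


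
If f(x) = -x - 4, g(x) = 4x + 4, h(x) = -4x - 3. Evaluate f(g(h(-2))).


h(-2) = 5
g(5) = 24
f(24) = -28

-28


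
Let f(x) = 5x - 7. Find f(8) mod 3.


0


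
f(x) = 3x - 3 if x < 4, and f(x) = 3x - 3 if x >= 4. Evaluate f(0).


0 satisfies x < 4
f(0) = -3

-3


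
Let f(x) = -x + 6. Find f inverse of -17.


Solve -x + 6 = -17
x = (-17 - 6) / (-1) = 23

23


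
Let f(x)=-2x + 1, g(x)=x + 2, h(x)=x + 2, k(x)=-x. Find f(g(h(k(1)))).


k(1) = -1
h(-1) = 1
g(1) = 3
f(3) = -5

-5


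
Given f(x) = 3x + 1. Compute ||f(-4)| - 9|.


2


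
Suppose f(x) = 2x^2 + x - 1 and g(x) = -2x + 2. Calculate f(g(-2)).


g(-2) = 6
f(6) = 2*(6)^2 + 1*(6) - 1 = 77

77


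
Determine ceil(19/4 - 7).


-2


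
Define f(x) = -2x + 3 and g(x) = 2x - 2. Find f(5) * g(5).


f(5) = -7
g(5) = 8
Product = -56

-56


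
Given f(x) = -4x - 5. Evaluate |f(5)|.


f(5) = -25
|-25| = 25

25


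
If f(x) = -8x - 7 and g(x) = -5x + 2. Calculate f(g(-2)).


-103


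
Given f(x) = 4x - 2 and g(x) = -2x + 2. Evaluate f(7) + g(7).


f(7) = 26
g(7) = -12
Sum = 14

14


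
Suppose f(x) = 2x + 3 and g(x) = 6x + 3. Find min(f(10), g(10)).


f(10) = 23
g(10) = 63
min = 23

23


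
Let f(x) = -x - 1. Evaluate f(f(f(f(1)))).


f(1) = -2
f(-2) = 1
f(1) = -2
f(-2) = 1

1


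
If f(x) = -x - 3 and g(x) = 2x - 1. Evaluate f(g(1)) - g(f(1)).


f(g(1)) = -4
g(f(1)) = -9
Difference = 5

5


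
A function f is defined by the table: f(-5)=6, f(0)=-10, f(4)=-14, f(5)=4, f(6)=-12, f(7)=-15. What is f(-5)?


Reading from the table at x = -5

6


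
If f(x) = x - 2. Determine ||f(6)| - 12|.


f(6) = 4
|4| = 4
|4 - 12| = 8

8


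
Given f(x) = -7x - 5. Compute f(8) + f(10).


-136


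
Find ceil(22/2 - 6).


22/2 = 11
11 - 6 = 5
ceil(5) = 5

5


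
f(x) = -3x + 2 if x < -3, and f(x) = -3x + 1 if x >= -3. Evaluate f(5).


5 satisfies x >= -3
f(5) = -14

-14


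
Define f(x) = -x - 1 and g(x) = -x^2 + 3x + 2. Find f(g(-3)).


g(-3) = -16
f(-16) = 15

15


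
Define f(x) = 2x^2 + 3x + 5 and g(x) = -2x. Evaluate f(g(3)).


g(3) = -6
f(-6) = 2*(-6)^2 + 3*(-6) + 5 = 59

59


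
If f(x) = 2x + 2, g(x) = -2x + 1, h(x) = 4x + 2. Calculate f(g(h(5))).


-84


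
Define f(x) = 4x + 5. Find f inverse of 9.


Solve 4x + 5 = 9
x = (9 - 5) / 4 = 1

1


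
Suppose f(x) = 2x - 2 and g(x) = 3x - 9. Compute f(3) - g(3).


f(3) = 4
g(3) = 0
Difference = 4

4


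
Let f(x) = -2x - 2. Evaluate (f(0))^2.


f(0) = -2
(-2)^2 = 4

4


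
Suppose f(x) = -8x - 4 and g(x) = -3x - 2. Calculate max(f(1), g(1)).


f(1) = -12
g(1) = -5
max = -5

-5


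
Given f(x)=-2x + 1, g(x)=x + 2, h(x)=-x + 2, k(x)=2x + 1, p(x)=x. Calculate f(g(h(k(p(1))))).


p(1) = 1
k(1) = 3
h(3) = -1
g(-1) = 1
f(1) = -1

-1


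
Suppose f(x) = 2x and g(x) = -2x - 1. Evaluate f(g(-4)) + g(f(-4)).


f(g(-4)) = 14
g(f(-4)) = 15
Sum = 29

29


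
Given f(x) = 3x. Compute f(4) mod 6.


f(4) = 12
12 mod 6 = 0

0


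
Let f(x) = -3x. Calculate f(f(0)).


0


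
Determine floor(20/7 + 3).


20/7 = 2.8571
2.8571 + 3 = 5.8571
floor(5.8571) = 5

5


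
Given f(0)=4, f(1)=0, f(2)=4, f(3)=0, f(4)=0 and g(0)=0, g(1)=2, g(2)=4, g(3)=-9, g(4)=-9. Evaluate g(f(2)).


f(2) = 4
g(4) = -9

-9


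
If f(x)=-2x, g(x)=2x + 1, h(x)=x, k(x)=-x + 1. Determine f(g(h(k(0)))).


k(0) = 1
h(1) = 1
g(1) = 3
f(3) = -6

-6


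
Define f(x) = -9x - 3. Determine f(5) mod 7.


f(5) = -48
-48 mod 7 = 1

1


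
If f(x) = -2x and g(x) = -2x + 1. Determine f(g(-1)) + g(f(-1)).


f(g(-1)) = -6
g(f(-1)) = -3
Sum = -9

-9


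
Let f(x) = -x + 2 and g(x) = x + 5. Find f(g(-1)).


g(-1) = 4
f(4) = -2

-2


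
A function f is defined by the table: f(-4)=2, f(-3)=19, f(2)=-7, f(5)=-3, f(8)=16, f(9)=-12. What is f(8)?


Reading from the table at x = 8

16


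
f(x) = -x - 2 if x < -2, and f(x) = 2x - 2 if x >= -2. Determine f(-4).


-4 satisfies x < -2
f(-4) = 2

2


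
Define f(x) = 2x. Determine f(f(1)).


f(1) = 2
f(2) = 4

4


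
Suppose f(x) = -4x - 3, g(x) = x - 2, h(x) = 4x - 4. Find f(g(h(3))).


h(3) = 8
g(8) = 6
f(6) = -27

-27


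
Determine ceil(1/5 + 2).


1/5 = 0.2
0.2 + 2 = 2.2
ceil(2.2) = 3

3


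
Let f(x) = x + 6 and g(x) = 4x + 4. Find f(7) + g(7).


45


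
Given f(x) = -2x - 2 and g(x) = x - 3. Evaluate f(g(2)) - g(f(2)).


9


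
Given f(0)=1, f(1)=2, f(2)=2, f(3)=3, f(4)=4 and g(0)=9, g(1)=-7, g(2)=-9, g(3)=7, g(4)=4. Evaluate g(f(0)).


f(0) = 1
g(1) = -7

-7


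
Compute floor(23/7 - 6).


-3


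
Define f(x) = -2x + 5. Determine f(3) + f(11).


f(3) = -1
f(11) = -17
Sum = -18

-18


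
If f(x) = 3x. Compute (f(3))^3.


f(3) = 9
(9)^3 = 729

729


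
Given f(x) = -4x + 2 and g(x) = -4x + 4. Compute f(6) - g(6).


f(6) = -22
g(6) = -20
Difference = -2

-2


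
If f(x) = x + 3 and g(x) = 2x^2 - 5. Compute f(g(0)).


g(0) = -5
f(-5) = -2

-2


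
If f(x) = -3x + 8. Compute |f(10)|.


f(10) = -22
|-22| = 22

22


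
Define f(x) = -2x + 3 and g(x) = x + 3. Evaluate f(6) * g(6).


f(6) = -9
g(6) = 9
Product = -81

-81


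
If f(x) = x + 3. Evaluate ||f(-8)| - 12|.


7


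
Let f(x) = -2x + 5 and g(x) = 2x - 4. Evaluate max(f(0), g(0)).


f(0) = 5
g(0) = -4
max = 5

5


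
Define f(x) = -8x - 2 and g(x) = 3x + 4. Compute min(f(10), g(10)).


f(10) = -82
g(10) = 34
min = -82

-82


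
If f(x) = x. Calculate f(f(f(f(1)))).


f(1) = 1
f(1) = 1
f(1) = 1
f(1) = 1

1


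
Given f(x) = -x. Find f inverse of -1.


Solve -x = -1
x = (-1) / (-1) = 1

1


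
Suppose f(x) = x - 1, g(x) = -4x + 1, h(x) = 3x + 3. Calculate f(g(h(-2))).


h(-2) = -3
g(-3) = 13
f(13) = 12

12


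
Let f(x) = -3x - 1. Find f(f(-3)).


f(-3) = 8
f(8) = -25

-25


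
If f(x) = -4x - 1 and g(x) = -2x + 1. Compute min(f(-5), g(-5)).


f(-5) = 19
g(-5) = 11
min = 11

11


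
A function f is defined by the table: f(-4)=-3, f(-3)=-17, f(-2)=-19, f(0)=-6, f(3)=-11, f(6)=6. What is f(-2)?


Reading from the table at x = -2

-19


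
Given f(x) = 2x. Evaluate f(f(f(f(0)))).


f(0) = 0
f(0) = 0
f(0) = 0
f(0) = 0

0


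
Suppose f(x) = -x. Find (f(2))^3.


f(2) = -2
(-2)^3 = -8

-8


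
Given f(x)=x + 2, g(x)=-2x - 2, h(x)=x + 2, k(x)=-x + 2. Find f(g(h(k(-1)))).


k(-1) = 3
h(3) = 5
g(5) = -12
f(-12) = -10

-10


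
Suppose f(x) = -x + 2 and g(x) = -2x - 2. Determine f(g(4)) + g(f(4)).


f(g(4)) = 12
g(f(4)) = 2
Sum = 14

14


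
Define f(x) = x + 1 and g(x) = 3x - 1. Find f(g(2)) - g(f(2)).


-2


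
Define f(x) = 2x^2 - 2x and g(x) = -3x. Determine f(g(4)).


g(4) = -12
f(-12) = 2*(-12)^2 - 2*(-12) = 312

312


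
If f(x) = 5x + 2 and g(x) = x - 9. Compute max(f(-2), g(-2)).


f(-2) = -8
g(-2) = -11
max = -8

-8


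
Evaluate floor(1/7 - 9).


-9


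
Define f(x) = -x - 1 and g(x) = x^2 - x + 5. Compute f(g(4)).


g(4) = 17
f(17) = -18

-18


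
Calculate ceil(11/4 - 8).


11/4 = 2.75
2.75 - 8 = -5.25
ceil(-5.25) = -5

-5


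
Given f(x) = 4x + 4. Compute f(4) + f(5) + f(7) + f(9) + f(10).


f(4) = 20
f(5) = 24
f(7) = 32
f(9) = 40
f(10) = 44
Sum = 160

160


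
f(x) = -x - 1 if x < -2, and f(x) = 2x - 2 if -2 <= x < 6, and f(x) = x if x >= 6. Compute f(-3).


-3 satisfies x < -2
f(-3) = 2

2


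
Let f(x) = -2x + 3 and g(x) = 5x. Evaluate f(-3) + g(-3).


f(-3) = 9
g(-3) = -15
Sum = -6

-6


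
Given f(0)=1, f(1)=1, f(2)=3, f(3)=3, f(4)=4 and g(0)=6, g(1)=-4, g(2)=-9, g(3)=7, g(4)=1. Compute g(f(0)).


f(0) = 1
g(1) = -4

-4


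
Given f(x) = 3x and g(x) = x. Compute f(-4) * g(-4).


f(-4) = -12
g(-4) = -4
Product = 48

48


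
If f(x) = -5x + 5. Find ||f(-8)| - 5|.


f(-8) = 45
|45| = 45
|45 - 5| = 40

40


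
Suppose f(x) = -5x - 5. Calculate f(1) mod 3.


f(1) = -10
-10 mod 3 = 2

2


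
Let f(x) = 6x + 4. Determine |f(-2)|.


8


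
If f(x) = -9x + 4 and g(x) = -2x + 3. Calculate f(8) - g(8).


f(8) = -68
g(8) = -13
Difference = -55

-55


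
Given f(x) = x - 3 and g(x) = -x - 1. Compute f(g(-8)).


g(-8) = 7
f(7) = 4

4


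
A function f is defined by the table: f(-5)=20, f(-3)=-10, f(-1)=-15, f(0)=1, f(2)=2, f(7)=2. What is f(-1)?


Reading from the table at x = -1

-15


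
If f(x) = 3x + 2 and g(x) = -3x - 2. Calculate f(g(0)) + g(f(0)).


f(g(0)) = -4
g(f(0)) = -8
Sum = -12

-12


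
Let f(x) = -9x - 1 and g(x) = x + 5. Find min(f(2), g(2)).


f(2) = -19
g(2) = 7
min = -19

-19


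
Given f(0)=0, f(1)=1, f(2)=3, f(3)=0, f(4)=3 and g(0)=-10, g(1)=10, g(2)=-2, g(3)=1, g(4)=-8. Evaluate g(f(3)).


f(3) = 0
g(0) = -10

-10


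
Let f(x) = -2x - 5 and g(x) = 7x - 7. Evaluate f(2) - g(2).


f(2) = -9
g(2) = 7
Difference = -16

-16


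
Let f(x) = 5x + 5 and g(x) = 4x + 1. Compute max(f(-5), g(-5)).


f(-5) = -20
g(-5) = -19
max = -19

-19


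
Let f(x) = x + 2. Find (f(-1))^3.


f(-1) = 1
(1)^3 = 1

1


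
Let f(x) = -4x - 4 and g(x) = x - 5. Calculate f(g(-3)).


g(-3) = -8
f(-8) = 28

28


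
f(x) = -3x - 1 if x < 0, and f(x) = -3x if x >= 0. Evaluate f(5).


5 satisfies x >= 0
f(5) = -15

-15


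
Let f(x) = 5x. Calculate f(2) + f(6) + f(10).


f(2) = 10
f(6) = 30
f(10) = 50
Sum = 90

90


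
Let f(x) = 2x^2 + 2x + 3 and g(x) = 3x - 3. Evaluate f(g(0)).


g(0) = -3
f(-3) = 2*(-3)^2 + 2*(-3) + 3 = 15

15


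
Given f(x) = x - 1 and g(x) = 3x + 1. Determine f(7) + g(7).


f(7) = 6
g(7) = 22
Sum = 28

28


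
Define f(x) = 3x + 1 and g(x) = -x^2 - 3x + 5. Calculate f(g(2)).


g(2) = -5
f(-5) = -14

-14


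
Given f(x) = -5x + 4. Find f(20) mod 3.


f(20) = -96
-96 mod 3 = 0

0


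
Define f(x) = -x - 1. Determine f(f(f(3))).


-4


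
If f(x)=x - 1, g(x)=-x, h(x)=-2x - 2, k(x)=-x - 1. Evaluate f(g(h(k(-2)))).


k(-2) = 1
h(1) = -4
g(-4) = 4
f(4) = 3

3


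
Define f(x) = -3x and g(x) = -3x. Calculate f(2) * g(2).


f(2) = -6
g(2) = -6
Product = 36

36


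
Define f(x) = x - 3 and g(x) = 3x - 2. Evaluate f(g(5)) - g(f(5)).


f(g(5)) = 10
g(f(5)) = 4
Difference = 6

6


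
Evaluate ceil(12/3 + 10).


14


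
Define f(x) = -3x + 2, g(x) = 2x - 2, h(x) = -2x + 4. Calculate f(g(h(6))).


56


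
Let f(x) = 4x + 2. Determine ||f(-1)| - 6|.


f(-1) = -2
|-2| = 2
|2 - 6| = 4

4


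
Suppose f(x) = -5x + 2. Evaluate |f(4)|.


f(4) = -18
|-18| = 18

18


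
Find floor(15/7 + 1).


15/7 = 2.1429
2.1429 + 1 = 3.1429
floor(3.1429) = 3

3


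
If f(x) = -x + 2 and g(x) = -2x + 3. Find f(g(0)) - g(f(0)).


0


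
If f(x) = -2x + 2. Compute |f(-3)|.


f(-3) = 8
|8| = 8

8


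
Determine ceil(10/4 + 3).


10/4 = 2.5
2.5 + 3 = 5.5
ceil(5.5) = 6

6


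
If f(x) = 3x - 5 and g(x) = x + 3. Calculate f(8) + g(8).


f(8) = 19
g(8) = 11
Sum = 30

30


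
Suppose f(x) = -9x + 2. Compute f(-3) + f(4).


f(-3) = 29
f(4) = -34
Sum = -5

-5


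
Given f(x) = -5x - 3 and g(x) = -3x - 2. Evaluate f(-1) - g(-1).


f(-1) = 2
g(-1) = 1
Difference = 1

1


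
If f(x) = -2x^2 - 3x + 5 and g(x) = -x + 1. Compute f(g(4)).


g(4) = -3
f(-3) = (-2)*(-3)^2 - 3*(-3) + 5 = -4

-4


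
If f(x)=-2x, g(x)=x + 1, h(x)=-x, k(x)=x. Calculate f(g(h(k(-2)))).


k(-2) = -2
h(-2) = 2
g(2) = 3
f(3) = -6

-6


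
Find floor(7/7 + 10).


11


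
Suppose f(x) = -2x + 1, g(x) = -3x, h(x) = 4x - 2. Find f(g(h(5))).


h(5) = 18
g(18) = -54
f(-54) = 109

109


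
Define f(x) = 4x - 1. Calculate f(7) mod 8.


f(7) = 27
27 mod 8 = 3

3


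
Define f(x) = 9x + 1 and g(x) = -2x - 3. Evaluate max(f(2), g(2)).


f(2) = 19
g(2) = -7
max = 19

19


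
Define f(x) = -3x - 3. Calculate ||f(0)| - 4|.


f(0) = -3
|-3| = 3
|3 - 4| = 1

1


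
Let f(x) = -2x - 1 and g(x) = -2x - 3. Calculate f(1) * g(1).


f(1) = -3
g(1) = -5
Product = 15

15


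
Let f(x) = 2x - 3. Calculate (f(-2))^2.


f(-2) = -7
(-7)^2 = 49

49


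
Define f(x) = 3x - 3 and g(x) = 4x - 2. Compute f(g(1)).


g(1) = 2
f(2) = 3

3


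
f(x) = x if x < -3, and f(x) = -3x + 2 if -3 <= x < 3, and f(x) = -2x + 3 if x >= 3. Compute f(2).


2 satisfies -3 <= x < 3
f(2) = -4

-4


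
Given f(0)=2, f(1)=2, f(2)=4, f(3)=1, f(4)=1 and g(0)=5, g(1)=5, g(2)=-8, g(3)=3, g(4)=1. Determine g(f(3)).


f(3) = 1
g(1) = 5

5


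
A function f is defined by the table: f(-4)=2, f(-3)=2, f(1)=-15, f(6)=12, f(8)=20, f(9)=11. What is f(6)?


Reading from the table at x = 6

12


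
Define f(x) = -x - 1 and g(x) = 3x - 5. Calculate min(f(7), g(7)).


f(7) = -8
g(7) = 16
min = -8

-8


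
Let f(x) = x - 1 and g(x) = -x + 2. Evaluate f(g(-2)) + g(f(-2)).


f(g(-2)) = 3
g(f(-2)) = 5
Sum = 8

8


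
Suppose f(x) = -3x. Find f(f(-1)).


f(-1) = 3
f(3) = -9

-9


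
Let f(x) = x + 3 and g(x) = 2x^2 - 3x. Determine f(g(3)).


g(3) = 9
f(9) = 12

12


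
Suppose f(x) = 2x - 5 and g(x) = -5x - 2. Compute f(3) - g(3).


f(3) = 1
g(3) = -17
Difference = 18

18


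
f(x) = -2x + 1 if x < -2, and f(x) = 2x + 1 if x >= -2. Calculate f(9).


19


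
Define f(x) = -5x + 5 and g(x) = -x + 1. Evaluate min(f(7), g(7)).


f(7) = -30
g(7) = -6
min = -30

-30


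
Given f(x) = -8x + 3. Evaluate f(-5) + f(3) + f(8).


f(-5) = 43
f(3) = -21
f(8) = -61
Sum = -39

-39


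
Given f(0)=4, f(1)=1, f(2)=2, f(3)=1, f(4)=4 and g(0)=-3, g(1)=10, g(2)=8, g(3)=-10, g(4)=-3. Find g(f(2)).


f(2) = 2
g(2) = 8

8


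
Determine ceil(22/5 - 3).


22/5 = 4.4
4.4 - 3 = 1.4
ceil(1.4) = 2

2


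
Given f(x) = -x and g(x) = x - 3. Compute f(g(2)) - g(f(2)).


f(g(2)) = 1
g(f(2)) = -5
Difference = 6

6


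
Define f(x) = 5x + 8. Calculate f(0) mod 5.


f(0) = 8
8 mod 5 = 3

3


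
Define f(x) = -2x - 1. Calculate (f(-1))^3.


f(-1) = 1
(1)^3 = 1

1


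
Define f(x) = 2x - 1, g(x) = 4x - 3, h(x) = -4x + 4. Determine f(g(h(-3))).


121


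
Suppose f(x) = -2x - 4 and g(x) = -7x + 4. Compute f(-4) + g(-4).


f(-4) = 4
g(-4) = 32
Sum = 36

36


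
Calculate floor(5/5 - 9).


-8


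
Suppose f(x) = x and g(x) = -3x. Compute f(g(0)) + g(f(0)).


f(g(0)) = 0
g(f(0)) = 0
Sum = 0

0


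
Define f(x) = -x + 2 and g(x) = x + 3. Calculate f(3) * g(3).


f(3) = -1
g(3) = 6
Product = -6

-6


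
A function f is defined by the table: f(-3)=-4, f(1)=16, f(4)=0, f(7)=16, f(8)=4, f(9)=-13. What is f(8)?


4


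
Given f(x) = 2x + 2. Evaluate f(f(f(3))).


38


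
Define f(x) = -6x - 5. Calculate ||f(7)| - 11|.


f(7) = -47
|-47| = 47
|47 - 11| = 36

36


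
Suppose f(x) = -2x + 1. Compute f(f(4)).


f(4) = -7
f(-7) = 15

15


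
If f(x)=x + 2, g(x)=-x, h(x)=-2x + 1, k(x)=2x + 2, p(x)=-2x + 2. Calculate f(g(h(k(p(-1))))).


p(-1) = 4
k(4) = 10
h(10) = -19
g(-19) = 19
f(19) = 21

21


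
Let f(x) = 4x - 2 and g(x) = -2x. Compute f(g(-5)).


38


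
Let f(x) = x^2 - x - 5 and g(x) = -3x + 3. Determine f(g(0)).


g(0) = 3
f(3) = 1*(3)^2 - 1*(3) - 5 = 1

1


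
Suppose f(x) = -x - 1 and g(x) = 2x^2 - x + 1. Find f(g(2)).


-8


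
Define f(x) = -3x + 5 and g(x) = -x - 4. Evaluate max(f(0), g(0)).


5


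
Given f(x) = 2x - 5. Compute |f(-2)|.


f(-2) = -9
|-9| = 9

9


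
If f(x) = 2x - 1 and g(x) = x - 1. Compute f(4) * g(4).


21


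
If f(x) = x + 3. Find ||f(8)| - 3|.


f(8) = 11
|11| = 11
|11 - 3| = 8

8


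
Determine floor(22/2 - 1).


22/2 = 11
11 - 1 = 10
floor(10) = 10

10


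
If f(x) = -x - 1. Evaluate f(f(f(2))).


f(2) = -3
f(-3) = 2
f(2) = -3

-3


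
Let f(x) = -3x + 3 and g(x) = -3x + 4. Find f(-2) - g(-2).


f(-2) = 9
g(-2) = 10
Difference = -1

-1


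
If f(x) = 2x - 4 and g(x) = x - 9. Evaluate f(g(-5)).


-32


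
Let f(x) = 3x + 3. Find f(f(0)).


f(0) = 3
f(3) = 12

12


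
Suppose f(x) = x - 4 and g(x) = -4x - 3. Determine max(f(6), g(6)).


f(6) = 2
g(6) = -27
max = 2

2


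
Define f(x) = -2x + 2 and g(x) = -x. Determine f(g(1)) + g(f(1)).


f(g(1)) = 4
g(f(1)) = 0
Sum = 4

4


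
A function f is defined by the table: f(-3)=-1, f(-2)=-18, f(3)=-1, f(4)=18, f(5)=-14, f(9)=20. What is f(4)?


18
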